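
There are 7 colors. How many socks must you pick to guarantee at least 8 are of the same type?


Pigeonhole: to guarantee k in one of n categories, need (k-1)×n + 1.
k = 8, n = 7
Minimum = (8-1) × 7 + 1 = 7 × 7 + 1

50


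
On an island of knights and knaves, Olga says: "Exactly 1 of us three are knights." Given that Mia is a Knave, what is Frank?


Olga claims exactly 1 knights among Olga, Mia, Frank.
Given: Mia is a Knave.

Case 1: Olga is a Knight (tells truth)
  Then exactly 1 of the three are knights.
  Counting Olga, Mia: 1 knight(s) so far. Need 0 more → Frank = Knave.
Case 2: Olga is a Knave (lies)
  Then the count is NOT 1.
  If Frank = Knight, count = 1 = 1 → claim would be true, contradicts lie.
  If Frank = Knave, count = 0 ≠ 1 → lie confirmed ✓

Frank is a Knave.

Knave


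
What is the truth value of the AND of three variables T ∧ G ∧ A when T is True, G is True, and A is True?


T = True, G = True, A = True
Step 1: T ∧ G = True AND True = True
Step 2: (True) ∧ A = (True) AND True = True
AND is true only when ALL operands are true.

True


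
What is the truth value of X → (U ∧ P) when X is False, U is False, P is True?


X = False, U = False, P = True
Step 1: U ∧ P = False AND True = False
Step 2: X → (False): false only when X=True and consequent=False.
Result: True

True


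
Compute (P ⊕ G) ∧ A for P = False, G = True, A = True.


P = False, G = True, A = True
Step 1: P ⊕ G = False XOR True = True
Step 2: True ∧ A = True AND True = True
XOR true when exactly one of P,G is true; then AND with A.

True


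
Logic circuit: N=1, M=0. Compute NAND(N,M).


N AND M = 0
NOT(0) = 1

1


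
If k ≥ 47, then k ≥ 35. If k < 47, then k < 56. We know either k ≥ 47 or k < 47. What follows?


Constructive dilemma: (P → Q) ∧ (R → S), P ∨ R ⊢ Q ∨ S
Premise 1: k ≥ 47 → k ≥ 35
Premise 2: k < 47 → k < 56
Premise 3: k ≥ 47 ∨ k < 47
Case 1: Assuming k ≥ 47, then by Premise 1, k ≥ 35.
Case 2: Assuming k < 47, then by Premise 2, k < 56.
Since one of k ≥ 47 or k < 47 must hold, we get k ≥ 35 or k < 56.

k ≥ 35 or k < 56.


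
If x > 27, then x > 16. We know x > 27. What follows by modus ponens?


Modus ponens: P → Q, P ⊢ Q
P: x > 27
Q: x > 16
We have P → Q and P is true.
By modus ponens, Q must be true.

x > 16


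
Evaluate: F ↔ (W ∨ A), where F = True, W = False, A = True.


F = True, W = False, A = True
Step 1: W ∨ A = False OR True = True
Step 2: F ↔ (True): true when both sides have same truth value.
Result: True ↔ True = True

True


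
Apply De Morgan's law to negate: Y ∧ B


De Morgan's law: ¬(P ∧ Q) ≡ ¬P ∨ ¬Q
¬(Y ∧ B) = ¬Y ∨ ¬B

¬Y ∨ ¬B


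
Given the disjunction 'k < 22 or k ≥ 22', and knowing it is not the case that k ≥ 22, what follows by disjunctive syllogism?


Disjunctive syllogism: P ∨ Q, ¬P ⊢ Q
Disjunction: k < 22 ∨ k ≥ 22
We know it is not the case that k ≥ 22.
By disjunctive syllogism, the other disjunct must be true.

k < 22


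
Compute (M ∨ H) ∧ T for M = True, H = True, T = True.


M = True, H = True, T = True
Step 1: M ∨ H = True OR True = True
Step 2: True ∧ T = True AND True = True
OR is true when at least one operand is true; AND requires both.

True


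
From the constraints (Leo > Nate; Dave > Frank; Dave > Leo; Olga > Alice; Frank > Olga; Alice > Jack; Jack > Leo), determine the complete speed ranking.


Constraints: Leo > Nate; Dave > Frank; Dave > Leo; Olga > Alice; Frank > Olga; Alice > Jack; Jack > Leo
Method: at each step, the next-highest is the one remaining person who never appears on the smaller side of a constraint between remaining people.
  Step 1: remaining {Dave, Nate, Frank, Leo, Jack, Alice, Olga}; on the smaller side: {Nate, Frank, Leo, Jack, Alice, Olga} → Dave is next (Dave > Frank; Dave > Leo).
  Step 2: remaining {Nate, Frank, Leo, Jack, Alice, Olga}; on the smaller side: {Nate, Leo, Jack, Alice, Olga} → Frank is next (Frank > Olga).
  Step 3: remaining {Nate, Leo, Jack, Alice, Olga}; on the smaller side: {Nate, Leo, Jack, Alice} → Olga is next (Olga > Alice).
  Step 4: remaining {Nate, Leo, Jack, Alice}; on the smaller side: {Nate, Leo, Jack} → Alice is next (Alice > Jack).
  Step 5: remaining {Nate, Leo, Jack}; on the smaller side: {Nate, Leo} → Jack is next (Jack > Leo).
  Step 6: remaining {Nate, Leo}; on the smaller side: {Nate} → Leo is next (Leo > Nate).
  Step 7: only Nate remains → lowest.
Final ranking (highest to lowest):

Dave > Frank > Olga > Alice > Jack > Leo > Nate


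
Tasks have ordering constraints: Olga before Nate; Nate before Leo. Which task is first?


Constraints: Olga before Nate; Nate before Leo
The first task can have nothing scheduled before it, so it must never appear on the right of a 'before'.
Tasks appearing after some 'before': Nate, Leo.
The only task not in that list is Olga → it is first.

Olga


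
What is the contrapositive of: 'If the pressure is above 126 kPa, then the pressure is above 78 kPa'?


Original: If the pressure is above 126 kPa, then the pressure is above 78 kPa
Contrapositive: If ¬Q, then ¬P
Negate Q: not (the pressure is above 78 kPa)
Negate P: not (the pressure is above 126 kPa)

If not (the pressure is above 78 kPa), then not (the pressure is above 126 kPa).


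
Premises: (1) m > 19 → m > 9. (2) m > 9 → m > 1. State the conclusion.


Hypothetical syllogism: P → Q, Q → R ⊢ P → R
Premise 1: m > 19 → m > 9
Premise 2: m > 9 → m > 1
Chain the implications: the middle term (m > 9) links the two.
Conclusion: If m > 19, then m > 1.

If m > 19, then m > 1.


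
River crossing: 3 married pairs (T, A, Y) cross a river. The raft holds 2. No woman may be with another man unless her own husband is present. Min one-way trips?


Label couples T, A, Y (H = husband, W = wife).
Counting alone: 6 people, the raft carries 2 and someone must bring it back, so each round trip nets at most +1 on the far side until the last crossing → at least 9 trips. The jealousy constraint makes 9 impossible; the shortest valid schedule has 11:
1. WT+WA →  (far: WT,WA; near: HT,HA,HY,WY)
2. WT ←       (far: WA; near: HT,HA,HY,WT,WY)
3. WT+WY →  (far: WT,WA,WY; near: HT,HA,HY)
4. WT ←       (far: WA,WY; near: HT,HA,HY,WT)
5. HA+HY →  (far: HA,WA,HY,WY; near: HT,WT)
6. HA+WA ←  (far: HY,WY; near: HT,WT,HA,WA)
7. HT+HA →  (far: HT,HA,HY,WY; near: WT,WA)
8. WY ←       (far: HT,HA,HY; near: WT,WA,WY)
9. WT+WA →  (far: HT,WT,HA,WA,HY; near: WY)
10. HY ←      (far: HT,WT,HA,WA; near: HY,WY)
11. HY+WY → (far: all six; near: empty)
In every state each wife is either with her husband or with no other man.
Minimum trips = 11

11


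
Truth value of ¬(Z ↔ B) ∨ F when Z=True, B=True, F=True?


Z = True, B = True, F = True
Expression: ¬(Z ↔ B) ∨ F
Step 1: Z ↔ B = (True iff True) = True
Step 2: ¬(Z ↔ B) = NOT True = False
Step 3: (False) ∨ F = False OR True = True

True


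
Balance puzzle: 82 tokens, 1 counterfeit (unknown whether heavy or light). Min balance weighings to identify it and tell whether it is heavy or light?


Let n = 82. 164 possibilities (n tokens × lighter/heavier); each weighing has 3 outcomes.
Bound for k weighings: say the first weighing puts j tokens on each pan. If it tips, the 2j weighed tokens remain suspects (each with a known direction) and k-1 weighings give 3^(k-1) outcomes; 3^(k-1) is odd, so 2j ≤ 3^(k-1) - 1. If it balances, the n - 2j unweighed tokens remain with direction unknown: 2(n - 2j) ≤ 3^(k-1) - 1 by the same parity argument. Adding, n ≤ (3^(k-1) - 1) + (3^(k-1) - 1)/2 = (3^k - 3)/2, and the classical three-group strategy achieves this (3 tokens in 2 weighings, 12 in 3, 39 in 4, 120 in 5).
So we need the smallest k with (3^k - 3)/2 ≥ 82.
k = 4: (3^4 - 3)/2 = 39 < 82 ✗
k = 5: (3^5 - 3)/2 = 120 ≥ 82 ✓

5


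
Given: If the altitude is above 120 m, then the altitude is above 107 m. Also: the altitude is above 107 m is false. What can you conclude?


Modus tollens: P → Q, ¬Q ⊢ ¬P
P: the altitude is above 120 m
Q: the altitude is above 107 m
We have P → Q and Q is false.
By modus tollens, P must be false.

It is not the case that the altitude is above 120 m


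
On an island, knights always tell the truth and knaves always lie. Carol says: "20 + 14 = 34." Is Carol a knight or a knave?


Statement: "20 + 14 = 34."
Actual: 20 + 14 = 34
Claimed: 34
Statement is TRUE → Carol tells the truth → Knight

Knight


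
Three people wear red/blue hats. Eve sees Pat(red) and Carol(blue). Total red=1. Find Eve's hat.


Total red = 1, seen red = 1
Own red = 1 - 1 = 0
Eve's hat is blue.

blue


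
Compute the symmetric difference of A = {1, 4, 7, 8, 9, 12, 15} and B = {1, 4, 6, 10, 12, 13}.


A = {1, 4, 7, 8, 9, 12, 15}
B = {1, 4, 6, 10, 12, 13}
Operation: symmetric difference
In A only: [7, 8, 9, 15], in B only: [6, 10, 13]

{6, 7, 8, 9, 10, 13, 15}


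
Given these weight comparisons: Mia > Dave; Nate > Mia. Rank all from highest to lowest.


Constraints: Mia > Dave; Nate > Mia
Method: at each step, the next-highest is the one remaining person who never appears on the smaller side of a constraint between remaining people.
  Step 1: remaining {Dave, Mia, Nate}; on the smaller side: {Dave, Mia} → Nate is next (Nate > Mia).
  Step 2: remaining {Dave, Mia}; on the smaller side: {Dave} → Mia is next (Mia > Dave).
  Step 3: only Dave remains → lowest.
Final ranking (highest to lowest):

Nate > Mia > Dave


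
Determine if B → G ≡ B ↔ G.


Expression 1: B → G
Expression 2: B ↔ G
Truth table (B G | Expr1 Expr2):
  T T |   T     T
  T F |   F     F
  F T |   T     F   ← differ
  F F |   T     T
Counterexample: B=F, G=T gives Expr1 = T but Expr2 = F, so the expressions are NOT logically equivalent.

No


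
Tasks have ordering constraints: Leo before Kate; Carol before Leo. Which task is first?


Constraints: Leo before Kate; Carol before Leo
The first task can have nothing scheduled before it, so it must never appear on the right of a 'before'.
Tasks appearing after some 'before': Kate, Leo.
The only task not in that list is Carol → it is first.

Carol


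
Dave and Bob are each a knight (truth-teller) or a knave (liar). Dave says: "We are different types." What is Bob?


Dave says: "We are different types."
Case 1: Dave is a Knight (truth-teller)
  Statement is true → they ARE different → Bob is a Knave
Case 2: Dave is a Knave (liar)
  Statement is false → they are NOT different → Bob is a Knave
In both cases, Bob is a Knave.

Knave


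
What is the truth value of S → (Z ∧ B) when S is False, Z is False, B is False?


S = False, Z = False, B = False
Step 1: Z ∧ B = False AND False = False
Step 2: S → (False): false only when S=True and consequent=False.
Result: True

True


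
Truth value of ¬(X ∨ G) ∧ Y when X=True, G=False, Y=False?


X = True, G = False, Y = False
Expression: ¬(X ∨ G) ∧ Y
Step 1: X ∨ G = True OR False = True
Step 2: ¬(X ∨ G) = NOT True = False
Step 3: (False) ∧ Y = False AND False = False

False


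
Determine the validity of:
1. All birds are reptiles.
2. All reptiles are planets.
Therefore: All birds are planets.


Premise 1: All birds are reptiles.
Premise 2: All reptiles are planets.
Conclusion: All birds are planets.
Barbara syllogism (AAA-1): All A are B, All B are C → All A are C.
Middle term (reptiles) distributed in premise 2.

Valid


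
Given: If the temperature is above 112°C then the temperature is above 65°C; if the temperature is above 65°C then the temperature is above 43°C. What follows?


Hypothetical syllogism: P → Q, Q → R ⊢ P → R
Premise 1: the temperature is above 112°C → the temperature is above 65°C
Premise 2: the temperature is above 65°C → the temperature is above 43°C
Chain the implications: the middle term (the temperature is above 65°C) links the two.
Conclusion: If the temperature is above 112°C, then the temperature is above 43°C.

If the temperature is above 112°C, then the temperature is above 43°C.


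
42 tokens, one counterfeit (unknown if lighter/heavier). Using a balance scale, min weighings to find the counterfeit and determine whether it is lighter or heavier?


Let n = 42. 84 possibilities (n tokens × lighter/heavier); each weighing has 3 outcomes.
Bound for k weighings: say the first weighing puts j tokens on each pan. If it tips, the 2j weighed tokens remain suspects (each with a known direction) and k-1 weighings give 3^(k-1) outcomes; 3^(k-1) is odd, so 2j ≤ 3^(k-1) - 1. If it balances, the n - 2j unweighed tokens remain with direction unknown: 2(n - 2j) ≤ 3^(k-1) - 1 by the same parity argument. Adding, n ≤ (3^(k-1) - 1) + (3^(k-1) - 1)/2 = (3^k - 3)/2, and the classical three-group strategy achieves this (3 tokens in 2 weighings, 12 in 3, 39 in 4, 120 in 5).
So we need the smallest k with (3^k - 3)/2 ≥ 42.
k = 4: (3^4 - 3)/2 = 39 < 42 ✗
k = 5: (3^5 - 3)/2 = 120 ≥ 42 ✓

5


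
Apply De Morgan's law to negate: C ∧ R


De Morgan's law: ¬(P ∧ Q) ≡ ¬P ∨ ¬Q
¬(C ∧ R) = ¬C ∨ ¬R

¬C ∨ ¬R


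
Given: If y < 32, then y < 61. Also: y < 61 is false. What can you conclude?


Modus tollens: P → Q, ¬Q ⊢ ¬P
P: y < 32
Q: y < 61
We have P → Q and Q is false.
By modus tollens, P must be false.

It is not the case that y < 32


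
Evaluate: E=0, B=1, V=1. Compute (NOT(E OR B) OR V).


E OR B = 1
NOT(1) = 0
0 OR 1 = 1

1


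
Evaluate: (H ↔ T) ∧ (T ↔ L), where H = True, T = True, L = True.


H = True, T = True, L = True
Step 1: H ↔ T is true when H and T have the same value. Result: True
Step 2: T ↔ L is true when T and L have the same value. Result: True
Step 3: True ∧ True = True

True


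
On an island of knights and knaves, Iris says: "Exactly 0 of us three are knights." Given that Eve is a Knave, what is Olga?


Iris claims exactly 0 knights among Iris, Eve, Olga.
Given: Eve is a Knave.

Case 1: Iris is a Knight (tells truth)
  Then exactly 0 of the three are knights.
  Counting Iris, Eve: 1 knight(s) so far. Need -1 more → impossible.
Case 2: Iris is a Knave (lies)
  Then the count is NOT 0.
  If Olga = Knave, count = 0 = 0 → claim would be true, contradicts lie.
  If Olga = Knight, count = 1 ≠ 0 → lie confirmed ✓

Olga is a Knight.

Knight


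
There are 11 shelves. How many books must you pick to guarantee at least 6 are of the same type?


Pigeonhole: to guarantee k in one of n categories, need (k-1)×n + 1.
k = 6, n = 11
Minimum = (6-1) × 11 + 1 = 5 × 11 + 1

56


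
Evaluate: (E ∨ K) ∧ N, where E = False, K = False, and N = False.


E = False, K = False, N = False
Step 1: E ∨ K = False OR False = False
Step 2: False ∧ N = False AND False = False
OR is true when at least one operand is true; AND requires both.

False


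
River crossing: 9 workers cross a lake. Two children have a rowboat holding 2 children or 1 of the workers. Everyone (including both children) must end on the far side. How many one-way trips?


Per crossing of one of the workers: children→, one←, one of the workers→, one← = 4 trips
9 × 4 = 36, + 1 final children→ = 37
Minimum trips = 37

37


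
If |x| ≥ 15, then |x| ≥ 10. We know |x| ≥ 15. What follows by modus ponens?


Modus ponens: P → Q, P ⊢ Q
P: |x| ≥ 15
Q: |x| ≥ 10
We have P → Q and P is true.
By modus ponens, Q must be true.

|x| ≥ 10


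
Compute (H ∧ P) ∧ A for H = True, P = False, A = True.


H = True, P = False, A = True
Step 1: H ∧ P = True AND False = False
Step 2: False ∧ A = False AND True = False
AND is true only when ALL operands are true.

False


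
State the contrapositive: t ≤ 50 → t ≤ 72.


Original: If t ≤ 50, then t ≤ 72
Contrapositive: If ¬Q, then ¬P
Negate Q: not (t ≤ 72)
Negate P: not (t ≤ 50)

If not (t ≤ 72), then not (t ≤ 50).


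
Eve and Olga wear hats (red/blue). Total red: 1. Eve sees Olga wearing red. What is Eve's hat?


Total red = 1, Olga = red
Red accounted for: 1
Remaining for Eve: 0
Eve's hat is blue.

blue


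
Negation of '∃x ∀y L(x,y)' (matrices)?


Original: ∃x ∀y L(x,y)
Rule: ¬∀→∃, ¬∃→∀, negate predicate.
Negation: ∀x ∃y ¬L(x,y)

∀x ∃y ¬L(x,y)


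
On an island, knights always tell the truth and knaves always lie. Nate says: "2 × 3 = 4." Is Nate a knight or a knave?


Statement: "2 × 3 = 4."
Actual: 2 × 3 = 6
Claimed: 4
Statement is FALSE → Nate lies → Knave

Knave


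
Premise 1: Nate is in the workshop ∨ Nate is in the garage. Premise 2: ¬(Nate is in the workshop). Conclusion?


Disjunctive syllogism: P ∨ Q, ¬P ⊢ Q
Disjunction: Nate is in the workshop ∨ Nate is in the garage
We know it is not the case that Nate is in the workshop.
By disjunctive syllogism, the other disjunct must be true.

Nate is in the garage


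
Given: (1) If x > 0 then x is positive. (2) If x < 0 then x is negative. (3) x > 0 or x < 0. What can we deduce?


Constructive dilemma: (P → Q) ∧ (R → S), P ∨ R ⊢ Q ∨ S
Premise 1: x > 0 → x is positive
Premise 2: x < 0 → x is negative
Premise 3: x > 0 ∨ x < 0
Case 1: Assuming x > 0, then by Premise 1, x is positive.
Case 2: Assuming x < 0, then by Premise 2, x is negative.
Since one of x > 0 or x < 0 must hold, we get x is positive or x is negative.

x is positive or x is negative.


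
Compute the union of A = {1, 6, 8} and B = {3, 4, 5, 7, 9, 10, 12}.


A = {1, 6, 8}
B = {3, 4, 5, 7, 9, 10, 12}
Operation: union
All elements combined: 1, 3, 4, 5, 6, 7, 8, 9, 10, 12

{1, 3, 4, 5, 6, 7, 8, 9, 10, 12}


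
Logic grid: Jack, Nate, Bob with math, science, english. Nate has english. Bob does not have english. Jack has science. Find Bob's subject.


From clues:
  Jack → science
  Nate → english
By elimination, Bob gets the remaining.

math


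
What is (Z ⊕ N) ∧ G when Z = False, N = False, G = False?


Z = False, N = False, G = False
Step 1: Z ⊕ N = False XOR False = False
Step 2: False ∧ G = False AND False = False
XOR true when exactly one of Z,N is true; then AND with G.

False


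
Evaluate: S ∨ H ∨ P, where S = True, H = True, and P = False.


S = True, H = True, P = False
Step 1: S ∨ H = True OR True = True
Step 2: True ∨ P = True OR False = True
OR is true when at least one operand is true.

True


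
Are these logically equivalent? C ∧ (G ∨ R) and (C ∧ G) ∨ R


Expression 1: C ∧ (G ∨ R)
Expression 2: (C ∧ G) ∨ R
Truth table (C G R | Expr1 Expr2):
  T T T |   T     T
  T T F |   T     T
  T F T |   T     T
  T F F |   F     F
  F T T |   F     T   ← differ
  F T F |   F     F
  F F T |   F     T   ← differ
  F F F |   F     F
Counterexample: C=F, G=T, R=T gives Expr1 = F but Expr2 = T, so the expressions are NOT logically equivalent.

No


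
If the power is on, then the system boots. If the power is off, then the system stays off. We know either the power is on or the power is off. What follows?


Constructive dilemma: (P → Q) ∧ (R → S), P ∨ R ⊢ Q ∨ S
Premise 1: the power is on → the system boots
Premise 2: the power is off → the system stays off
Premise 3: the power is on ∨ the power is off
Case 1: Assuming the power is on, then by Premise 1, the system boots.
Case 2: Assuming the power is off, then by Premise 2, the system stays off.
Since one of the power is on or the power is off must hold, we get the system boots or the system stays off.

The system boots or the system stays off.


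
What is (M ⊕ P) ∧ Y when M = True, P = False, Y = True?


M = True, P = False, Y = True
Step 1: M ⊕ P = True XOR False = True
Step 2: True ∧ Y = True AND True = True
XOR true when exactly one of M,P is true; then AND with Y.

True


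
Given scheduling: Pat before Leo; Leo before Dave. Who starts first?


Constraints: Pat before Leo; Leo before Dave
The first task can have nothing scheduled before it, so it must never appear on the right of a 'before'.
Tasks appearing after some 'before': Leo, Dave.
The only task not in that list is Pat → it is first.

Pat


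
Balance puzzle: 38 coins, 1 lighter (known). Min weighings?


Each weighing has 3 outcomes (left heavy / balance / right heavy), so k weighings distinguish at most 3^k cases; splitting into three near-equal groups achieves this.
Need 3^k ≥ 38: 3^3 = 27 < 38 ≤ 3^4 = 81
k = ⌈log₃(38)⌉ = 4

4


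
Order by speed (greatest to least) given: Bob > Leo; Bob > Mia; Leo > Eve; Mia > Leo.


Constraints: Bob > Leo; Bob > Mia; Leo > Eve; Mia > Leo
Method: at each step, the next-highest is the one remaining person who never appears on the smaller side of a constraint between remaining people.
  Step 1: remaining {Mia, Leo, Eve, Bob}; on the smaller side: {Mia, Leo, Eve} → Bob is next (Bob > Leo; Bob > Mia).
  Step 2: remaining {Mia, Leo, Eve}; on the smaller side: {Leo, Eve} → Mia is next (Mia > Leo).
  Step 3: remaining {Leo, Eve}; on the smaller side: {Eve} → Leo is next (Leo > Eve).
  Step 4: only Eve remains → lowest.
Final ranking (highest to lowest):

Bob > Mia > Leo > Eve


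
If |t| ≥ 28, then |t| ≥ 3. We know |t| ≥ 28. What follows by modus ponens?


Modus ponens: P → Q, P ⊢ Q
P: |t| ≥ 28
Q: |t| ≥ 3
We have P → Q and P is true.
By modus ponens, Q must be true.

|t| ≥ 3


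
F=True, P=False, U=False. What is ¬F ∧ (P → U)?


F = True, P = False, U = False
Expression: ¬F ∧ (P → U)
Step 1: ¬F = NOT True = False
Step 2: P → U = False → False (false only if P=True, U=False) = True
Step 3: (False) ∧ (True) = False AND True = False

False


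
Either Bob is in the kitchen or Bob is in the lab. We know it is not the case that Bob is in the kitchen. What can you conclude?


Disjunctive syllogism: P ∨ Q, ¬P ⊢ Q
Disjunction: Bob is in the kitchen ∨ Bob is in the lab
We know it is not the case that Bob is in the kitchen.
By disjunctive syllogism, the other disjunct must be true.

Bob is in the lab


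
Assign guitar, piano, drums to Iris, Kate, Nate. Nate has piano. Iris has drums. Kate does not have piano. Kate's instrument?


From clues:
  Nate → piano
  Iris → drums
By elimination, Kate gets the remaining.

guitar


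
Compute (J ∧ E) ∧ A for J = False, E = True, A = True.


J = False, E = True, A = True
Step 1: J ∧ E = False AND True = False
Step 2: False ∧ A = False AND True = False
AND is true only when ALL operands are true.

False


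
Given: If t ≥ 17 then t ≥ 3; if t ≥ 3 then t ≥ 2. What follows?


Hypothetical syllogism: P → Q, Q → R ⊢ P → R
Premise 1: t ≥ 17 → t ≥ 3
Premise 2: t ≥ 3 → t ≥ 2
Chain the implications: the middle term (t ≥ 3) links the two.
Conclusion: If t ≥ 17, then t ≥ 2.

If t ≥ 17, then t ≥ 2.


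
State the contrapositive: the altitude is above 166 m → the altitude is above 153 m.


Original: If the altitude is above 166 m, then the altitude is above 153 m
Contrapositive: If ¬Q, then ¬P
Negate Q: not (the altitude is above 153 m)
Negate P: not (the altitude is above 166 m)

If not (the altitude is above 153 m), then not (the altitude is above 166 m).


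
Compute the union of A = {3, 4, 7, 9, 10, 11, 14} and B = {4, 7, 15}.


A = {3, 4, 7, 9, 10, 11, 14}
B = {4, 7, 15}
Operation: union
All elements combined: 3, 4, 7, 9, 10, 11, 14, 15

{3, 4, 7, 9, 10, 11, 14, 15}


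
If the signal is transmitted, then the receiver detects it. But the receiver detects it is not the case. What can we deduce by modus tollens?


Modus tollens: P → Q, ¬Q ⊢ ¬P
P: the signal is transmitted
Q: the receiver detects it
We have P → Q and Q is false.
By modus tollens, P must be false.

It is not the case that the signal is transmitted


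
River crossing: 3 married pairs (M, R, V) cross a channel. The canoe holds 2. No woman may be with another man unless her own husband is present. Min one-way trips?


Label couples M, R, V (H = husband, W = wife).
Counting alone: 6 people, the canoe carries 2 and someone must bring it back, so each round trip nets at most +1 on the far side until the last crossing → at least 9 trips. The jealousy constraint makes 9 impossible; the shortest valid schedule has 11:
1. WM+WR →  (far: WM,WR; near: HM,HR,HV,WV)
2. WM ←       (far: WR; near: HM,HR,HV,WM,WV)
3. WM+WV →  (far: WM,WR,WV; near: HM,HR,HV)
4. WM ←       (far: WR,WV; near: HM,HR,HV,WM)
5. HR+HV →  (far: HR,WR,HV,WV; near: HM,WM)
6. HR+WR ←  (far: HV,WV; near: HM,WM,HR,WR)
7. HM+HR →  (far: HM,HR,HV,WV; near: WM,WR)
8. WV ←       (far: HM,HR,HV; near: WM,WR,WV)
9. WM+WR →  (far: HM,WM,HR,WR,HV; near: WV)
10. HV ←      (far: HM,WM,HR,WR; near: HV,WV)
11. HV+WV → (far: all six; near: empty)
In every state each wife is either with her husband or with no other man.
Minimum trips = 11

11


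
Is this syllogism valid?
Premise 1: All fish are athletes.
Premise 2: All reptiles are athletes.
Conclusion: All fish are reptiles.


Premise 1: All fish are athletes.
Premise 2: All reptiles are athletes.
Conclusion: All fish are reptiles.
Fallacy: undistributed middle. athletes is predicate in both.
Counterexample: fish and reptiles could be disjoint subsets of athletes.

Invalid


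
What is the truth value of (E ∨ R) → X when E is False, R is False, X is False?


E = False, R = False, X = False
Step 1: E ∨ R = False OR False = False
Step 2: (False) → X: false only when antecedent=True and X=False.
Result: True

True


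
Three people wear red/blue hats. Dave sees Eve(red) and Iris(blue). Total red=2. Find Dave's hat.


Total red = 2, seen red = 1
Own red = 2 - 1 = 1
Dave's hat is red.

red


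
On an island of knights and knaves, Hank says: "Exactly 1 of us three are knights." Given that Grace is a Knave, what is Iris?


Hank claims exactly 1 knights among Hank, Grace, Iris.
Given: Grace is a Knave.

Case 1: Hank is a Knight (tells truth)
  Then exactly 1 of the three are knights.
  Counting Hank, Grace: 1 knight(s) so far. Need 0 more → Iris = Knave.
Case 2: Hank is a Knave (lies)
  Then the count is NOT 1.
  If Iris = Knight, count = 1 = 1 → claim would be true, contradicts lie.
  If Iris = Knave, count = 0 ≠ 1 → lie confirmed ✓

Iris is a Knave.

Knave


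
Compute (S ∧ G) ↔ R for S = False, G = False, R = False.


S = False, G = False, R = False
Step 1: S ∧ G = False AND False = False
Step 2: (False) ↔ R: true when both sides have same truth value.
Result: False ↔ False = True

True


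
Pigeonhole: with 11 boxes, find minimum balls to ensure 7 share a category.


Pigeonhole: to guarantee k in one of n categories, need (k-1)×n + 1.
k = 7, n = 11
Minimum = (7-1) × 11 + 1 = 6 × 11 + 1

67


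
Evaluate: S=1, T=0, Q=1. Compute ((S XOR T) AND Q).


S XOR T = 1^0 = 1
1 AND 1 = 1

1


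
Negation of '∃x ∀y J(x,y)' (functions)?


Original: ∃x ∀y J(x,y)
Rule: ¬∀→∃, ¬∃→∀, negate predicate.
Negation: ∀x ∃y ¬J(x,y)

∀x ∃y ¬J(x,y)


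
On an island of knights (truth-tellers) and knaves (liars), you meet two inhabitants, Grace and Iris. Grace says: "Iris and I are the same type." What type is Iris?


Grace says: "Iris and I are the same type."
Case 1: Grace is a Knight (truth-teller)
  Statement is true → they ARE the same → Iris is also a Knight
Case 2: Grace is a Knave (liar)
  Statement is false → they are NOT the same → Iris is a Knight
In both cases, Iris is a Knight.

Knight


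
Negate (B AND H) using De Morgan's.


De Morgan's law: ¬(P ∧ Q) ≡ ¬P ∨ ¬Q
¬(B ∧ H) = ¬B ∨ ¬H

¬B ∨ ¬H


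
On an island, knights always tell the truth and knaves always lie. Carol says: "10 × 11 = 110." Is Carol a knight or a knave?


Statement: "10 × 11 = 110."
Actual: 10 × 11 = 110
Claimed: 110
Statement is TRUE → Carol tells the truth → Knight

Knight


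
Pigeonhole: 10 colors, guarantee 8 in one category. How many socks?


Pigeonhole: to guarantee k in one of n categories, need (k-1)×n + 1.
k = 8, n = 10
Minimum = (8-1) × 10 + 1 = 7 × 10 + 1

71


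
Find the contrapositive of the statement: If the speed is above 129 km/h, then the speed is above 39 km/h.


Original: If the speed is above 129 km/h, then the speed is above 39 km/h
Contrapositive: If ¬Q, then ¬P
Negate Q: not (the speed is above 39 km/h)
Negate P: not (the speed is above 129 km/h)

If not (the speed is above 39 km/h), then not (the speed is above 129 km/h).


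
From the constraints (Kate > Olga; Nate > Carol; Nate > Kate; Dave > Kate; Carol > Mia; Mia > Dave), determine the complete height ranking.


Constraints: Kate > Olga; Nate > Carol; Nate > Kate; Dave > Kate; Carol > Mia; Mia > Dave
Method: at each step, the next-highest is the one remaining person who never appears on the smaller side of a constraint between remaining people.
  Step 1: remaining {Kate, Nate, Mia, Carol, Dave, Olga}; on the smaller side: {Kate, Mia, Carol, Dave, Olga} → Nate is next (Nate > Carol; Nate > Kate).
  Step 2: remaining {Kate, Mia, Carol, Dave, Olga}; on the smaller side: {Kate, Mia, Dave, Olga} → Carol is next (Carol > Mia).
  Step 3: remaining {Kate, Mia, Dave, Olga}; on the smaller side: {Kate, Dave, Olga} → Mia is next (Mia > Dave).
  Step 4: remaining {Kate, Dave, Olga}; on the smaller side: {Kate, Olga} → Dave is next (Dave > Kate).
  Step 5: remaining {Kate, Olga}; on the smaller side: {Olga} → Kate is next (Kate > Olga).
  Step 6: only Olga remains → lowest.
Final ranking (highest to lowest):

Nate > Carol > Mia > Dave > Kate > Olga


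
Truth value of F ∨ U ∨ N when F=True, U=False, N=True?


F = True, U = False, N = True
Expression: F ∨ U ∨ N
Step 1: F ∨ U = True OR False = True
Step 2: (True) ∨ N = True OR True = True

True


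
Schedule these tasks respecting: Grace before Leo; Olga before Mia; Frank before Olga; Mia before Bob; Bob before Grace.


Constraints: Grace before Leo; Olga before Mia; Frank before Olga; Mia before Bob; Bob before Grace
Method: repeatedly schedule the remaining task that has no remaining task required before it.
  Step 1: remaining {Frank, Bob, Mia, Leo, Olga, Grace}; every task except Frank still has a predecessor pending → schedule Frank.
  Step 2: remaining {Bob, Mia, Leo, Olga, Grace}; every task except Olga still has a predecessor pending → schedule Olga.
  Step 3: remaining {Bob, Mia, Leo, Grace}; every task except Mia still has a predecessor pending → schedule Mia.
  Step 4: remaining {Bob, Leo, Grace}; every task except Bob still has a predecessor pending → schedule Bob.
  Step 5: remaining {Leo, Grace}; every task except Grace still has a predecessor pending → schedule Grace.
  Step 6: only Leo remains → schedule Leo.
Resulting order:

Frank → Olga → Mia → Bob → Grace → Leo


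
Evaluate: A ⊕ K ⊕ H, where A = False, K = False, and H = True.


A = False, K = False, H = True
Step 1: A ⊕ K = False XOR False = False
Step 2: False ⊕ H = False XOR True = True
XOR is true when an odd number of operands are true.

True


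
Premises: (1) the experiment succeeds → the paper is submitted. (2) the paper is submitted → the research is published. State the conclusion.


Hypothetical syllogism: P → Q, Q → R ⊢ P → R
Premise 1: the experiment succeeds → the paper is submitted
Premise 2: the paper is submitted → the research is published
Chain the implications: the middle term (the paper is submitted) links the two.
Conclusion: If the experiment succeeds, then the research is published.

If the experiment succeeds, then the research is published.


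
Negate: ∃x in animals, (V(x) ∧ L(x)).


Original: ∃x (V(x) ∧ L(x))
Rule: ¬∀→∃, ¬∃→∀, negate predicate.
Negation: ∀x (¬V(x) ∨ ¬L(x))

∀x (¬V(x) ∨ ¬L(x))


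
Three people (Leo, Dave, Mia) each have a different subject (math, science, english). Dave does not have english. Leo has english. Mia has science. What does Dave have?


From clues:
  Mia → science
  Leo → english
By elimination, Dave gets the remaining.

math


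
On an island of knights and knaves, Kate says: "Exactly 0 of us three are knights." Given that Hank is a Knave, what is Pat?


Kate claims exactly 0 knights among Kate, Hank, Pat.
Given: Hank is a Knave.

Case 1: Kate is a Knight (tells truth)
  Then exactly 0 of the three are knights.
  Counting Kate, Hank: 1 knight(s) so far. Need -1 more → impossible.
Case 2: Kate is a Knave (lies)
  Then the count is NOT 0.
  If Pat = Knave, count = 0 = 0 → claim would be true, contradicts lie.
  If Pat = Knight, count = 1 ≠ 0 → lie confirmed ✓

Pat is a Knight.

Knight


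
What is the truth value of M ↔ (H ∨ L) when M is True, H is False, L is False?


M = True, H = False, L = False
Step 1: H ∨ L = False OR False = False
Step 2: M ↔ (False): true when both sides have same truth value.
Result: True ↔ False = False

False


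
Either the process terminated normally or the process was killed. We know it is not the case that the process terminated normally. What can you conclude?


Disjunctive syllogism: P ∨ Q, ¬P ⊢ Q
Disjunction: the process terminated normally ∨ the process was killed
We know it is not the case that the process terminated normally.
By disjunctive syllogism, the other disjunct must be true.

The process was killed


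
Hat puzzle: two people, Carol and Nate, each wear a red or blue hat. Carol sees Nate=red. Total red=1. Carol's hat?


Total red = 1, Nate = red
Red accounted for: 1
Remaining for Carol: 0
Carol's hat is blue.

blue


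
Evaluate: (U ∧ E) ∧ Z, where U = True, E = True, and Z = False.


U = True, E = True, Z = False
Step 1: U ∧ E = True AND True = True
Step 2: True ∧ Z = True AND False = False
AND is true only when ALL operands are true.

False


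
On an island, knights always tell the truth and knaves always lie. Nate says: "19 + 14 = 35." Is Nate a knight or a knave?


Statement: "19 + 14 = 35."
Actual: 19 + 14 = 33
Claimed: 35
Statement is FALSE → Nate lies → Knave

Knave


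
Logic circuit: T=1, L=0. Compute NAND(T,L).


T AND L = 0
NOT(0) = 1

1


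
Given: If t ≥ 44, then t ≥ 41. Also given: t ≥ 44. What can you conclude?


Modus ponens: P → Q, P ⊢ Q
P: t ≥ 44
Q: t ≥ 41
We have P → Q and P is true.
By modus ponens, Q must be true.

t ≥ 41


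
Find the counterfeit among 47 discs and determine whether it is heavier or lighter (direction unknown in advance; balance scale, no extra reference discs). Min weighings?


Let n = 47. 94 possibilities (n discs × lighter/heavier); each weighing has 3 outcomes.
Bound for k weighings: say the first weighing puts j discs on each pan. If it tips, the 2j weighed discs remain suspects (each with a known direction) and k-1 weighings give 3^(k-1) outcomes; 3^(k-1) is odd, so 2j ≤ 3^(k-1) - 1. If it balances, the n - 2j unweighed discs remain with direction unknown: 2(n - 2j) ≤ 3^(k-1) - 1 by the same parity argument. Adding, n ≤ (3^(k-1) - 1) + (3^(k-1) - 1)/2 = (3^k - 3)/2, and the classical three-group strategy achieves this (3 discs in 2 weighings, 12 in 3, 39 in 4, 120 in 5).
So we need the smallest k with (3^k - 3)/2 ≥ 47.
k = 4: (3^4 - 3)/2 = 39 < 47 ✗
k = 5: (3^5 - 3)/2 = 120 ≥ 47 ✓

5


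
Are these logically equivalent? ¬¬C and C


Expression 1: ¬¬C
Expression 2: C
Truth table (C | Expr1 Expr2):
  T |   T     T
  F |   F     F
All 2 rows agree, so the expressions are logically equivalent.

Yes


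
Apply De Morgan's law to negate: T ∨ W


De Morgan's law: ¬(P ∨ Q) ≡ ¬P ∧ ¬Q
¬(T ∨ W) = ¬T ∧ ¬W

¬T ∧ ¬W


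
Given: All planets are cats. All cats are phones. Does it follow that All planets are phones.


Premise 1: All planets are cats.
Premise 2: All cats are phones.
Conclusion: All planets are phones.
Barbara syllogism (AAA-1): All A are B, All B are C → All A are C.
Middle term (cats) distributed in premise 2.

Valid


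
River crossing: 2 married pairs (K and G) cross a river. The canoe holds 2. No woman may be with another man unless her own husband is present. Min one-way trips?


Label couples K and G.
1. WK+WG → (far: WK,WG; near: HK,HG)
2. WK ←   (far: WG; near: HK,HG,WK)
3. HK+HG → (far: HK,HG,WG; near: WK)
4. HK ←   (far: HG,WG; near: HK,WK)  — HK returns, since WK is alone on near bank
5. HK+WK → (far: all four; near: empty)
Every state respects the constraint.
Minimum trips = 5

5


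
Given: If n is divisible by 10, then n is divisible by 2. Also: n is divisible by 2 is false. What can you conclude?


Modus tollens: P → Q, ¬Q ⊢ ¬P
P: n is divisible by 10
Q: n is divisible by 2
We have P → Q and Q is false.
By modus tollens, P must be false.

It is not the case that n is divisible by 10


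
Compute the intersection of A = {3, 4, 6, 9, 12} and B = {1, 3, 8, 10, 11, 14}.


A = {3, 4, 6, 9, 12}
B = {1, 3, 8, 10, 11, 14}
Operation: intersection
Elements in both: 3

{3}


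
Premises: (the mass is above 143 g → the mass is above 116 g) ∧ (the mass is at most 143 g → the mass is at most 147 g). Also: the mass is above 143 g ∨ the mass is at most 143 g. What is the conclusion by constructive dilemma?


Constructive dilemma: (P → Q) ∧ (R → S), P ∨ R ⊢ Q ∨ S
Premise 1: the mass is above 143 g → the mass is above 116 g
Premise 2: the mass is at most 143 g → the mass is at most 147 g
Premise 3: the mass is above 143 g ∨ the mass is at most 143 g
Case 1: Assuming the mass is above 143 g, then by Premise 1, the mass is above 116 g.
Case 2: Assuming the mass is at most 143 g, then by Premise 2, the mass is at most 147 g.
Since one of the mass is above 143 g or the mass is at most 143 g must hold, we get the mass is above 116 g or the mass is at most 147 g.

The mass is above 116 g or the mass is at most 147 g.


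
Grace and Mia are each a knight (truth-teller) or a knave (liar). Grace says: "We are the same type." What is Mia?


Grace says: "We are the same type."
Case 1: Grace is a Knight (truth-teller)
  Statement is true → they ARE the same → Mia is also a Knight
Case 2: Grace is a Knave (liar)
  Statement is false → they are NOT the same → Mia is a Knight
In both cases, Mia is a Knight.

Knight


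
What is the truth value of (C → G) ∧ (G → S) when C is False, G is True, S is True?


C = False, G = True, S = True
Step 1: C → G is false only when C=True and G=False. Result: True
Step 2: G → S is false only when G=True and S=False. Result: True
Step 3: True ∧ True = True

True


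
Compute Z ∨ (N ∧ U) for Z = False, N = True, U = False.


Z = False, N = True, U = False
Step 1: N ∧ U = True AND False = False
Step 2: Z ∨ False = False OR False = False
AND evaluated first (higher precedence); then OR applied.

False


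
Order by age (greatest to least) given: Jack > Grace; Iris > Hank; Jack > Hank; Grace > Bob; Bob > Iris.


Constraints: Jack > Grace; Iris > Hank; Jack > Hank; Grace > Bob; Bob > Iris
Method: at each step, the next-highest is the one remaining person who never appears on the smaller side of a constraint between remaining people.
  Step 1: remaining {Iris, Jack, Grace, Bob, Hank}; on the smaller side: {Iris, Grace, Bob, Hank} → Jack is next (Jack > Grace; Jack > Hank).
  Step 2: remaining {Iris, Grace, Bob, Hank}; on the smaller side: {Iris, Bob, Hank} → Grace is next (Grace > Bob).
  Step 3: remaining {Iris, Bob, Hank}; on the smaller side: {Iris, Hank} → Bob is next (Bob > Iris).
  Step 4: remaining {Iris, Hank}; on the smaller side: {Hank} → Iris is next (Iris > Hank).
  Step 5: only Hank remains → lowest.
Final ranking (highest to lowest):

Jack > Grace > Bob > Iris > Hank


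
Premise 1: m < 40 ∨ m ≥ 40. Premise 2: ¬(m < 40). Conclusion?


Disjunctive syllogism: P ∨ Q, ¬P ⊢ Q
Disjunction: m < 40 ∨ m ≥ 40
We know it is not the case that m < 40.
By disjunctive syllogism, the other disjunct must be true.

m ≥ 40
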